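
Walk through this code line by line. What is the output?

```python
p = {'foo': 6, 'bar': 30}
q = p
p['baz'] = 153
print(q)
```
{'foo': 6, 'bar': 30, 'baz': 153}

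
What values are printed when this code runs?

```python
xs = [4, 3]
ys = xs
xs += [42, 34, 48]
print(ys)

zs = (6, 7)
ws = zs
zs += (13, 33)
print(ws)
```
[4, 3, 42, 34, 48]
(6, 7)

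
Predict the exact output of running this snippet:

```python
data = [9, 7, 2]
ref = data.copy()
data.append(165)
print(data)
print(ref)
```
[9, 7, 2, 165]
[9, 7, 2]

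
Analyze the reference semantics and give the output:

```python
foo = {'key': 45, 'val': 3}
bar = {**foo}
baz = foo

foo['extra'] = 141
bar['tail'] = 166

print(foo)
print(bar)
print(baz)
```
{'key': 45, 'val': 3, 'extra': 141}
{'key': 45, 'val': 3, 'tail': 166}
{'key': 45, 'val': 3, 'extra': 141}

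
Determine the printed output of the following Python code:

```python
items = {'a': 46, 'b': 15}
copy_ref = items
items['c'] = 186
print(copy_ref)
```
{'a': 46, 'b': 15, 'c': 186}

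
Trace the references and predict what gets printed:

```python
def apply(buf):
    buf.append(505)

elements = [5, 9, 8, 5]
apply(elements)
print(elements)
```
[5, 9, 8, 5, 505]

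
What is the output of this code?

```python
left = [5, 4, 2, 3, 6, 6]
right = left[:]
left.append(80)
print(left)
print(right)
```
[5, 4, 2, 3, 6, 6, 80]
[5, 4, 2, 3, 6, 6]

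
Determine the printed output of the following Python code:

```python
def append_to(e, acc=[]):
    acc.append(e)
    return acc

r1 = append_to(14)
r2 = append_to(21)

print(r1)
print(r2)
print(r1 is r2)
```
[14, 21]
[14, 21]
True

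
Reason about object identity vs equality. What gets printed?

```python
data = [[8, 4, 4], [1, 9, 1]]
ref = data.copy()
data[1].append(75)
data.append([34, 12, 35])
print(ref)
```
[[8, 4, 4], [1, 9, 1, 75]]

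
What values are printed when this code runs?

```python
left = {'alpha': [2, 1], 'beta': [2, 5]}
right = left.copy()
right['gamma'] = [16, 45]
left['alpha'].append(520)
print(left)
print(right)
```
{'alpha': [2, 1, 520], 'beta': [2, 5]}
{'alpha': [2, 1, 520], 'beta': [2, 5], 'gamma': [16, 45]}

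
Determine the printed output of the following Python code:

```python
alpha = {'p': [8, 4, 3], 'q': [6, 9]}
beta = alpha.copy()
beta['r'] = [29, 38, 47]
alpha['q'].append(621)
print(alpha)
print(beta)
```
{'p': [8, 4, 3], 'q': [6, 9, 621]}
{'p': [8, 4, 3], 'q': [6, 9, 621], 'r': [29, 38, 47]}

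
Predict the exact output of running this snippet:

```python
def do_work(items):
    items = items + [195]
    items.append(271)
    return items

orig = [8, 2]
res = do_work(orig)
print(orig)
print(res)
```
[8, 2]
[8, 2, 195, 271]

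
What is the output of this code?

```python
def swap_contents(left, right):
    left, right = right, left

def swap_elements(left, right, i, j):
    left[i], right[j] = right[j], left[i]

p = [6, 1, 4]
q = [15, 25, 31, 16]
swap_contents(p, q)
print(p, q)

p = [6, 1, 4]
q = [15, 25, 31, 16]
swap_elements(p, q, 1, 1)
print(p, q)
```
[6, 1, 4] [15, 25, 31, 16]
[6, 25, 4] [15, 1, 31, 16]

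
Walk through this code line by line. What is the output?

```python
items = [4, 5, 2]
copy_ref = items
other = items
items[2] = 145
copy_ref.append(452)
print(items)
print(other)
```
[4, 5, 145, 452]
[4, 5, 145, 452]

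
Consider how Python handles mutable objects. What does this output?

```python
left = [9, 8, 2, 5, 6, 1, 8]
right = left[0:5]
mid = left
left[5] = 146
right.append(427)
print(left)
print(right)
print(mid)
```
[9, 8, 2, 5, 6, 146, 8]
[9, 8, 2, 5, 6, 427]
[9, 8, 2, 5, 6, 146, 8]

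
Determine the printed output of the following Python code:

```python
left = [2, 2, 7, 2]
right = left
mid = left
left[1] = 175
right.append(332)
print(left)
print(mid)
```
[2, 175, 7, 2, 332]
[2, 175, 7, 2, 332]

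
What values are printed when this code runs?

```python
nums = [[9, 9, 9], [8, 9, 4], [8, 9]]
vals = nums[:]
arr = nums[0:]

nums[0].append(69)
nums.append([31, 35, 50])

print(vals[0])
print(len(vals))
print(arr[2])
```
[9, 9, 9, 69]
3
[8, 9]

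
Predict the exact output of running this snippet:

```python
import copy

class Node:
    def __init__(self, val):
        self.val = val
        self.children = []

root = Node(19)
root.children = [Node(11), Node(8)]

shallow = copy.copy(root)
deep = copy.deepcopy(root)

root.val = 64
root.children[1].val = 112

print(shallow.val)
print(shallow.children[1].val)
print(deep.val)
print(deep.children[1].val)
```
19
112
19
8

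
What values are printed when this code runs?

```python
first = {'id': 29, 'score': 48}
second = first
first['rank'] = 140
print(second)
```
{'id': 29, 'score': 48, 'rank': 140}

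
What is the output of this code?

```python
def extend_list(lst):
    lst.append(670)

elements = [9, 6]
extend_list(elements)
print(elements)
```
[9, 6, 670]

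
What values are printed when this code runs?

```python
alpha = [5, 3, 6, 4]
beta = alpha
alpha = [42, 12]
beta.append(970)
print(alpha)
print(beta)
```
[42, 12]
[5, 3, 6, 4, 970]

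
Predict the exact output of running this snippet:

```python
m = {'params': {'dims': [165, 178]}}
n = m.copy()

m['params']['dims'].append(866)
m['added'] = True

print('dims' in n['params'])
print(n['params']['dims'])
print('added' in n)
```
True
[165, 178, 866]
False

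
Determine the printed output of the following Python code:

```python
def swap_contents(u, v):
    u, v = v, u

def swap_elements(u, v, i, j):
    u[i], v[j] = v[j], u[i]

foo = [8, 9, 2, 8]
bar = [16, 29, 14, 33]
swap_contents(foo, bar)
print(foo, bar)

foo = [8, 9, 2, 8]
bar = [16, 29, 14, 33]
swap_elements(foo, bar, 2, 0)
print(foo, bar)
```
[8, 9, 2, 8] [16, 29, 14, 33]
[8, 9, 16, 8] [2, 29, 14, 33]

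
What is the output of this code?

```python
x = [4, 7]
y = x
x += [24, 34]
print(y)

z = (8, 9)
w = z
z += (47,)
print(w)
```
[4, 7, 24, 34]
(8, 9)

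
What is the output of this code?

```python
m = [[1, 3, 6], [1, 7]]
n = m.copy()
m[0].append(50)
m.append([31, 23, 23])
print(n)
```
[[1, 3, 6, 50], [1, 7]]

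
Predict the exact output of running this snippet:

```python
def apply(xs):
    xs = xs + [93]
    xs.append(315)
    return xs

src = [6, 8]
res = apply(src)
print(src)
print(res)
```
[6, 8]
[6, 8, 93, 315]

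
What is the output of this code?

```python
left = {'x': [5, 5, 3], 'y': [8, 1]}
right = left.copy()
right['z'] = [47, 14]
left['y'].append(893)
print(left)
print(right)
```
{'x': [5, 5, 3], 'y': [8, 1, 893]}
{'x': [5, 5, 3], 'y': [8, 1, 893], 'z': [47, 14]}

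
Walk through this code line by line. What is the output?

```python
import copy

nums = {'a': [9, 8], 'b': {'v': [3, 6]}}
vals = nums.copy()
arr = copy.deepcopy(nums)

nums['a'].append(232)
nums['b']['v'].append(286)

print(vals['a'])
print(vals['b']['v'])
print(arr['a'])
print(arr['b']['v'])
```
[9, 8, 232]
[3, 6, 286]
[9, 8]
[3, 6]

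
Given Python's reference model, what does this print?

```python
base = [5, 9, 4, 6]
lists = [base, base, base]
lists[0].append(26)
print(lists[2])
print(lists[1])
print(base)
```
[5, 9, 4, 6, 26]
[5, 9, 4, 6, 26]
[5, 9, 4, 6, 26]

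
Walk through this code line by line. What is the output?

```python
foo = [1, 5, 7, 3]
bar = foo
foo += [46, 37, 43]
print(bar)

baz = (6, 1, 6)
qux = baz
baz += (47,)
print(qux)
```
[1, 5, 7, 3, 46, 37, 43]
(6, 1, 6)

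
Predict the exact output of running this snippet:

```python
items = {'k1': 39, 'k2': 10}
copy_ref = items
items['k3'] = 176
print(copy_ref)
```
{'k1': 39, 'k2': 10, 'k3': 176}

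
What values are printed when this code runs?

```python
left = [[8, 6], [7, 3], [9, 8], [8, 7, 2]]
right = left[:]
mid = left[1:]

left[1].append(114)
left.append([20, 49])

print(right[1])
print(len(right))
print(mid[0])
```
[7, 3, 114]
4
[7, 3, 114]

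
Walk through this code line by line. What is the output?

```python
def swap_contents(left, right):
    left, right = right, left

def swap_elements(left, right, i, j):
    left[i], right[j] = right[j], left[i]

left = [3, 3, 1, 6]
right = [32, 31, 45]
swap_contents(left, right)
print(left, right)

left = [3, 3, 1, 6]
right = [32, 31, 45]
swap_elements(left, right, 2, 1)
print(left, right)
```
[3, 3, 1, 6] [32, 31, 45]
[3, 3, 31, 6] [32, 1, 45]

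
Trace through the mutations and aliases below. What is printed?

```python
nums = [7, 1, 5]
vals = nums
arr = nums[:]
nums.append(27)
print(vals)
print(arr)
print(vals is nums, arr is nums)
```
[7, 1, 5, 27]
[7, 1, 5]
True False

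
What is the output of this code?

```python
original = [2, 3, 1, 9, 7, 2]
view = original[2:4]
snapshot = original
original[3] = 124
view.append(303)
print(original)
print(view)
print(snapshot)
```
[2, 3, 1, 124, 7, 2]
[1, 9, 303]
[2, 3, 1, 124, 7, 2]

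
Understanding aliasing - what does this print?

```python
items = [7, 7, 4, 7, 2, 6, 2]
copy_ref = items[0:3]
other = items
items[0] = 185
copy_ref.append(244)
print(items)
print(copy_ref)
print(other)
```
[185, 7, 4, 7, 2, 6, 2]
[7, 7, 4, 244]
[185, 7, 4, 7, 2, 6, 2]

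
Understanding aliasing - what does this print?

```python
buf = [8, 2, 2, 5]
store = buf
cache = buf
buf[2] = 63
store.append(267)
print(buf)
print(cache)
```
[8, 2, 63, 5, 267]
[8, 2, 63, 5, 267]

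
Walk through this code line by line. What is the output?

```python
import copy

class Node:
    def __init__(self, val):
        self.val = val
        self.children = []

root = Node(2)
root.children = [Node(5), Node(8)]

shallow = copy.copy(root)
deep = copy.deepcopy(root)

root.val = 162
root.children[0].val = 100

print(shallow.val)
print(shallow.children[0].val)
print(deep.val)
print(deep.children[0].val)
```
2
100
2
5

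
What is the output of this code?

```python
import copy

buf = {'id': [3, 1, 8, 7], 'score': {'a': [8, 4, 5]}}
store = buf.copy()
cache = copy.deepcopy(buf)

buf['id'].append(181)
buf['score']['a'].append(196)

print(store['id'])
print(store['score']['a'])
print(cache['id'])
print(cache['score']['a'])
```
[3, 1, 8, 7, 181]
[8, 4, 5, 196]
[3, 1, 8, 7]
[8, 4, 5]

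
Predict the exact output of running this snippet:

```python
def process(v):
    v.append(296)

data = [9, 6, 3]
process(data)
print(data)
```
[9, 6, 3, 296]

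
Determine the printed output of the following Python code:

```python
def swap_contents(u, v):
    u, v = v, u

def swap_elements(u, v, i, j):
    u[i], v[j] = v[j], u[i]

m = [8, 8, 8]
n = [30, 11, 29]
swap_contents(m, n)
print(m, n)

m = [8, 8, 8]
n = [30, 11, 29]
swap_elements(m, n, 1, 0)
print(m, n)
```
[8, 8, 8] [30, 11, 29]
[8, 30, 8] [8, 11, 29]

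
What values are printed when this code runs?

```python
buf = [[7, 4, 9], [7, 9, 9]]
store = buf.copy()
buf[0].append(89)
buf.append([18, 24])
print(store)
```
[[7, 4, 9, 89], [7, 9, 9]]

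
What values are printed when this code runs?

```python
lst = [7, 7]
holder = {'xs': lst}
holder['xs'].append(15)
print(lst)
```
[7, 7, 15]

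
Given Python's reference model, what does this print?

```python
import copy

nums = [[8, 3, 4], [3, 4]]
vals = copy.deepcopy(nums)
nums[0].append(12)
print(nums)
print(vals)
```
[[8, 3, 4, 12], [3, 4]]
[[8, 3, 4], [3, 4]]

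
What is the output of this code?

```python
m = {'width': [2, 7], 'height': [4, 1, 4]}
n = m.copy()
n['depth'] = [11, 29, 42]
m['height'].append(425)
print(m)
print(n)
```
{'width': [2, 7], 'height': [4, 1, 4, 425]}
{'width': [2, 7], 'height': [4, 1, 4, 425], 'depth': [11, 29, 42]}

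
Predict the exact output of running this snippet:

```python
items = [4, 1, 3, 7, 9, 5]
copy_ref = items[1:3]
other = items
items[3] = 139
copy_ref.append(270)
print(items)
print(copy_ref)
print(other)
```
[4, 1, 3, 139, 9, 5]
[1, 3, 270]
[4, 1, 3, 139, 9, 5]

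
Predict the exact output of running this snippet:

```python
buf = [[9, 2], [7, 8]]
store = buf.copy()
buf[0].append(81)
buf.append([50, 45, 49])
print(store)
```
[[9, 2, 81], [7, 8]]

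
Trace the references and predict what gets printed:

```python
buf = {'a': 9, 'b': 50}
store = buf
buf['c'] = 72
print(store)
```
{'a': 9, 'b': 50, 'c': 72}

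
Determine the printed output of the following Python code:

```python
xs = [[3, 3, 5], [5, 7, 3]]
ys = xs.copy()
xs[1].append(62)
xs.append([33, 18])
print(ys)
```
[[3, 3, 5], [5, 7, 3, 62]]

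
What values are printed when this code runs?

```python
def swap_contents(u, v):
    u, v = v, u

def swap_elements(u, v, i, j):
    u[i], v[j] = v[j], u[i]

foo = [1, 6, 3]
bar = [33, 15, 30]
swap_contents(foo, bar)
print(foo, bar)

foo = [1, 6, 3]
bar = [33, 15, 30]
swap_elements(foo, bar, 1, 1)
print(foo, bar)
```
[1, 6, 3] [33, 15, 30]
[1, 15, 3] [33, 6, 30]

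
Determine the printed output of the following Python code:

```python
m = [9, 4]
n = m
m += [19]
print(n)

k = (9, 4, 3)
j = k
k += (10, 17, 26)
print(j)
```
[9, 4, 19]
(9, 4, 3)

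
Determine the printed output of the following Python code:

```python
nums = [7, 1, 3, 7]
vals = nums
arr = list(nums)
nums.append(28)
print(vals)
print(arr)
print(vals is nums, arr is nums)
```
[7, 1, 3, 7, 28]
[7, 1, 3, 7]
True False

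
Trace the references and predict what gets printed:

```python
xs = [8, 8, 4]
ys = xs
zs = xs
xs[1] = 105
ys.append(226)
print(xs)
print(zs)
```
[8, 105, 4, 226]
[8, 105, 4, 226]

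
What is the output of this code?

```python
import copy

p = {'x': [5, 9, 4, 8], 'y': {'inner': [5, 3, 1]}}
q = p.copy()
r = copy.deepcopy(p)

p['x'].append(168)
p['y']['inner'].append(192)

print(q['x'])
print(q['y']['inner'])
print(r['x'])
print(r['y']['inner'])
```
[5, 9, 4, 8, 168]
[5, 3, 1, 192]
[5, 9, 4, 8]
[5, 3, 1]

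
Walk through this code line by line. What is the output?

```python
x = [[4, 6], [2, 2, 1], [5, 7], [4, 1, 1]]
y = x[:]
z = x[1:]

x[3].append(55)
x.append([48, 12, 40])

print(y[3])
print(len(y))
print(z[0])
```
[4, 1, 1, 55]
4
[2, 2, 1]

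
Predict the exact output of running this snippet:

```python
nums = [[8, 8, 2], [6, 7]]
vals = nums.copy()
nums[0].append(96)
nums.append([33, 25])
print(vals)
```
[[8, 8, 2, 96], [6, 7]]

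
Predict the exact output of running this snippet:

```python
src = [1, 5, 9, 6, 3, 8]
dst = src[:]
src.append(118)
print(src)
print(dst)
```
[1, 5, 9, 6, 3, 8, 118]
[1, 5, 9, 6, 3, 8]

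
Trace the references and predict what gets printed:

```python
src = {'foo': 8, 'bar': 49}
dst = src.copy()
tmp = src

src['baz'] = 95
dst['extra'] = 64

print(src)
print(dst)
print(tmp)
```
{'foo': 8, 'bar': 49, 'baz': 95}
{'foo': 8, 'bar': 49, 'extra': 64}
{'foo': 8, 'bar': 49, 'baz': 95}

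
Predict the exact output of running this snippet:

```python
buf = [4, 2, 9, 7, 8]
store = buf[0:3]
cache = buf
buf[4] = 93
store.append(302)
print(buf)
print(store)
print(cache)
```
[4, 2, 9, 7, 93]
[4, 2, 9, 302]
[4, 2, 9, 7, 93]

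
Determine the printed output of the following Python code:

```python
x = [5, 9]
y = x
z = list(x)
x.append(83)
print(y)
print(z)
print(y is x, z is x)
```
[5, 9, 83]
[5, 9]
True False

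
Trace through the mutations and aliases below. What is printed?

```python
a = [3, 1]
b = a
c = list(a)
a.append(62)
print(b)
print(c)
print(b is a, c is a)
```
[3, 1, 62]
[3, 1]
True False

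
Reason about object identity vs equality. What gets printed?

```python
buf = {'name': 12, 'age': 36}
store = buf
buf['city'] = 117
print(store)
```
{'name': 12, 'age': 36, 'city': 117}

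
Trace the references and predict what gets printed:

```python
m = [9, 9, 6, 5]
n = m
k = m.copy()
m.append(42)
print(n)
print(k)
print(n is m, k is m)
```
[9, 9, 6, 5, 42]
[9, 9, 6, 5]
True False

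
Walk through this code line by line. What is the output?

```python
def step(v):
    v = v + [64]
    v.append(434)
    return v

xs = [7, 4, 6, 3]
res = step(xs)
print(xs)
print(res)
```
[7, 4, 6, 3]
[7, 4, 6, 3, 64, 434]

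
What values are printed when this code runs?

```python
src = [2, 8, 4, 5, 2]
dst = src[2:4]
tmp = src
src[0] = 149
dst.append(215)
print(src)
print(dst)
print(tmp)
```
[149, 8, 4, 5, 2]
[4, 5, 215]
[149, 8, 4, 5, 2]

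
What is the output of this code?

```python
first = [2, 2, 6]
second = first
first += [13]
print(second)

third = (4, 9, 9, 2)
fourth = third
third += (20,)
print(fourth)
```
[2, 2, 6, 13]
(4, 9, 9, 2)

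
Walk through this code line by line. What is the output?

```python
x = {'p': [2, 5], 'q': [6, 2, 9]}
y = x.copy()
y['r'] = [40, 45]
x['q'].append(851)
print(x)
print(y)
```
{'p': [2, 5], 'q': [6, 2, 9, 851]}
{'p': [2, 5], 'q': [6, 2, 9, 851], 'r': [40, 45]}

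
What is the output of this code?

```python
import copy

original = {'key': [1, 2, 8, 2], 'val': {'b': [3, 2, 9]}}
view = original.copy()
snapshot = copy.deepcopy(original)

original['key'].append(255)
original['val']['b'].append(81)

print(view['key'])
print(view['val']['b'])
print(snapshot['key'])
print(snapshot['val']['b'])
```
[1, 2, 8, 2, 255]
[3, 2, 9, 81]
[1, 2, 8, 2]
[3, 2, 9]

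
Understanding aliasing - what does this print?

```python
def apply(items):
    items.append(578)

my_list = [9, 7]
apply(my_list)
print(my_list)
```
[9, 7, 578]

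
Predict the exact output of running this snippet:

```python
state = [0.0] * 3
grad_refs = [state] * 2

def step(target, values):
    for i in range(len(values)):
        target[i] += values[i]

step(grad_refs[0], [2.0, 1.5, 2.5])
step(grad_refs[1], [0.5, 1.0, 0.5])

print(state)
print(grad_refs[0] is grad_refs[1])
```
[2.5, 2.5, 3.0]
True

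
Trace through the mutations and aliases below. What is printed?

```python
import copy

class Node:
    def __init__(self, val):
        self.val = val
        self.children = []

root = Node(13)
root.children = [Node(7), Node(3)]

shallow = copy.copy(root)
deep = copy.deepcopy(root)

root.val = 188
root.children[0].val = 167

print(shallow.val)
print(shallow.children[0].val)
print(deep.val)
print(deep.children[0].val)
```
13
167
13
7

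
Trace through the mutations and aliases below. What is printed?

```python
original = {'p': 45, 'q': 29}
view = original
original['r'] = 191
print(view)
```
{'p': 45, 'q': 29, 'r': 191}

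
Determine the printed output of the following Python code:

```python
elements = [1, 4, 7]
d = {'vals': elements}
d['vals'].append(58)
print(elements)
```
[1, 4, 7, 58]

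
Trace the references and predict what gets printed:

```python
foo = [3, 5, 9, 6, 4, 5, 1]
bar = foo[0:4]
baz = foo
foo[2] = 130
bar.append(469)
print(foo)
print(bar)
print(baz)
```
[3, 5, 130, 6, 4, 5, 1]
[3, 5, 9, 6, 469]
[3, 5, 130, 6, 4, 5, 1]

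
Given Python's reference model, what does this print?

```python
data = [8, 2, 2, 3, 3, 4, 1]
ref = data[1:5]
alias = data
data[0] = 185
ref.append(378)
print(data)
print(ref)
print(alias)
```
[185, 2, 2, 3, 3, 4, 1]
[2, 2, 3, 3, 378]
[185, 2, 2, 3, 3, 4, 1]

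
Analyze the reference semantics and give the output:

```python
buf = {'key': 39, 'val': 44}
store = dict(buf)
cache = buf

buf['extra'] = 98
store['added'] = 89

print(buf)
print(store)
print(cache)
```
{'key': 39, 'val': 44, 'extra': 98}
{'key': 39, 'val': 44, 'added': 89}
{'key': 39, 'val': 44, 'extra': 98}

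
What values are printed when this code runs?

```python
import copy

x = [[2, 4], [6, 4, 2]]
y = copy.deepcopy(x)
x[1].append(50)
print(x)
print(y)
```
[[2, 4], [6, 4, 2, 50]]
[[2, 4], [6, 4, 2]]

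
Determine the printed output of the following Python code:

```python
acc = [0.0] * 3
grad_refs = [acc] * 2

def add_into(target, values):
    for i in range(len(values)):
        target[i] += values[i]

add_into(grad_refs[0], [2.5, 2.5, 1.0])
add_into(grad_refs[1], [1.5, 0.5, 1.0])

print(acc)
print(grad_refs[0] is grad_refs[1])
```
[4.0, 3.0, 2.0]
True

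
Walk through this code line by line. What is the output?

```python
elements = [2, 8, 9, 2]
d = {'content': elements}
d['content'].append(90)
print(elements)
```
[2, 8, 9, 2, 90]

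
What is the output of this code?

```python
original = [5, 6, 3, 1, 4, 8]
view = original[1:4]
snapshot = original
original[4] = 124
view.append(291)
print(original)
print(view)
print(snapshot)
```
[5, 6, 3, 1, 124, 8]
[6, 3, 1, 291]
[5, 6, 3, 1, 124, 8]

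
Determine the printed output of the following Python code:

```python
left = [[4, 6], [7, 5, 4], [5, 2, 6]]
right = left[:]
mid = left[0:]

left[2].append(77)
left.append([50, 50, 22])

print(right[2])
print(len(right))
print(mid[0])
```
[5, 2, 6, 77]
3
[4, 6]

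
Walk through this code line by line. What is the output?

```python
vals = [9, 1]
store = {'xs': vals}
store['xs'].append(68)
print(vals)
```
[9, 1, 68]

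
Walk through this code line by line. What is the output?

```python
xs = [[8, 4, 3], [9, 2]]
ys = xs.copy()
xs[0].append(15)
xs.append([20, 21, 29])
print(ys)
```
[[8, 4, 3, 15], [9, 2]]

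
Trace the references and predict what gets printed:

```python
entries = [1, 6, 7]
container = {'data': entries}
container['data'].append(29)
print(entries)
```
[1, 6, 7, 29]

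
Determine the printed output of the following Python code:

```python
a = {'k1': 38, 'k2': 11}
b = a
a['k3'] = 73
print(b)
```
{'k1': 38, 'k2': 11, 'k3': 73}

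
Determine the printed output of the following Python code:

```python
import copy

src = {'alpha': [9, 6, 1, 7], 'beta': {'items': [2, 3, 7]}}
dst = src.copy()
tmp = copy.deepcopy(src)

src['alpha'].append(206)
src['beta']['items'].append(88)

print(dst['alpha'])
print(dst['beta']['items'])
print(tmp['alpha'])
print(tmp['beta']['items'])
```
[9, 6, 1, 7, 206]
[2, 3, 7, 88]
[9, 6, 1, 7]
[2, 3, 7]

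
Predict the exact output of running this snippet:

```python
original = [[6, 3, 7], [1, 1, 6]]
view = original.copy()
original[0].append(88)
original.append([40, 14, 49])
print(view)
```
[[6, 3, 7, 88], [1, 1, 6]]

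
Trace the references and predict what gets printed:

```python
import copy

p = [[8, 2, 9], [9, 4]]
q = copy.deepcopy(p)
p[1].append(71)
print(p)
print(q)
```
[[8, 2, 9], [9, 4, 71]]
[[8, 2, 9], [9, 4]]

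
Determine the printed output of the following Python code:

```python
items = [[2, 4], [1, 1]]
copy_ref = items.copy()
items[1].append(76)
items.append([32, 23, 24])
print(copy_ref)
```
[[2, 4], [1, 1, 76]]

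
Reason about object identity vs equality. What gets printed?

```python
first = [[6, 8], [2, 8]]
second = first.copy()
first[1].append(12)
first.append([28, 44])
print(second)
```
[[6, 8], [2, 8, 12]]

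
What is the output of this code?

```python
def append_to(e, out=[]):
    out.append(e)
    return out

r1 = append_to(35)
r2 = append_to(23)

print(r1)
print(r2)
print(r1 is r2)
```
[35, 23]
[35, 23]
True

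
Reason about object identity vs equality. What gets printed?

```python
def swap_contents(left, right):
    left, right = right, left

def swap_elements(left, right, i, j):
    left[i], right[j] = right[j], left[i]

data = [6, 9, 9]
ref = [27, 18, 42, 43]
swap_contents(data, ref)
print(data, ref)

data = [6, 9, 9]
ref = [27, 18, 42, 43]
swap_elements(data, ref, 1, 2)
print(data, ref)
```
[6, 9, 9] [27, 18, 42, 43]
[6, 42, 9] [27, 18, 9, 43]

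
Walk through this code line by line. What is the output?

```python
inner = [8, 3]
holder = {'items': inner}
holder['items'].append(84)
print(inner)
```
[8, 3, 84]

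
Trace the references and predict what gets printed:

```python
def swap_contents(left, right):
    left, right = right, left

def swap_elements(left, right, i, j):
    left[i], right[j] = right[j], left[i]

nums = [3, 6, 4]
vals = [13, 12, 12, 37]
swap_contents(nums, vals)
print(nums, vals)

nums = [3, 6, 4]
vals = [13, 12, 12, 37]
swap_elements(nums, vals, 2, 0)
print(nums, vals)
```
[3, 6, 4] [13, 12, 12, 37]
[3, 6, 13] [4, 12, 12, 37]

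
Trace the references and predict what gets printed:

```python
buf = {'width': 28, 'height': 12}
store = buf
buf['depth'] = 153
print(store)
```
{'width': 28, 'height': 12, 'depth': 153}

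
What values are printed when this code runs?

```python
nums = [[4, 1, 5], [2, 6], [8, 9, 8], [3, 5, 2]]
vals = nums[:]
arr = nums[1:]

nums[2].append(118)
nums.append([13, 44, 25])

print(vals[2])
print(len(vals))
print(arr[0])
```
[8, 9, 8, 118]
4
[2, 6]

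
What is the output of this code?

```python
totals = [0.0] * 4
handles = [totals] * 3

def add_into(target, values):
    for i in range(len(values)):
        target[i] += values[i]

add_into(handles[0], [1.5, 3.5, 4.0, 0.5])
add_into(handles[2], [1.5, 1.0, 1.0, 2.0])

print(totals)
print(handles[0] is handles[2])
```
[3.0, 4.5, 5.0, 2.5]
True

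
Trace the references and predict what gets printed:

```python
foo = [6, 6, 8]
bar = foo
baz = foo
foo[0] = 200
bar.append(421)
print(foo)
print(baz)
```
[200, 6, 8, 421]
[200, 6, 8, 421]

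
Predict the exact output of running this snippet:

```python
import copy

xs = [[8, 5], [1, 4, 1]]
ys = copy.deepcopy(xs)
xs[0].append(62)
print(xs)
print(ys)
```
[[8, 5, 62], [1, 4, 1]]
[[8, 5], [1, 4, 1]]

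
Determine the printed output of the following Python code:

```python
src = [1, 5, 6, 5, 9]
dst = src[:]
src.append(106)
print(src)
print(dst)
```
[1, 5, 6, 5, 9, 106]
[1, 5, 6, 5, 9]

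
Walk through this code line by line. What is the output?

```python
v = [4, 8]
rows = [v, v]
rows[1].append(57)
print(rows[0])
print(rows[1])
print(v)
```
[4, 8, 57]
[4, 8, 57]
[4, 8, 57]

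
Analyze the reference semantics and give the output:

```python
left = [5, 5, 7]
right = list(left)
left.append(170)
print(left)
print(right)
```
[5, 5, 7, 170]
[5, 5, 7]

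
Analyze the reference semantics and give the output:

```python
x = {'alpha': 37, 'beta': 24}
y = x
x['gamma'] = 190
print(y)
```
{'alpha': 37, 'beta': 24, 'gamma': 190}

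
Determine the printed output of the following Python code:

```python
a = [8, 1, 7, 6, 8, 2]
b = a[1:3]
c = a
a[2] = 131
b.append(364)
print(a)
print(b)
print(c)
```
[8, 1, 131, 6, 8, 2]
[1, 7, 364]
[8, 1, 131, 6, 8, 2]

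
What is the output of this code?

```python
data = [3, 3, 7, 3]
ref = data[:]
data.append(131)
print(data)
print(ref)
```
[3, 3, 7, 3, 131]
[3, 3, 7, 3]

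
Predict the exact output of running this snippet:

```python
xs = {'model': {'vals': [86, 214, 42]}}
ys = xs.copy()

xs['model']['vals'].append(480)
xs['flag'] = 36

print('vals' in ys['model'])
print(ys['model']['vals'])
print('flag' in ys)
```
True
[86, 214, 42, 480]
False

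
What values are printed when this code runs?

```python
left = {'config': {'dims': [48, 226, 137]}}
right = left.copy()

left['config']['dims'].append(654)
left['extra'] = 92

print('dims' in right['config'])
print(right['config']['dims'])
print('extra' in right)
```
True
[48, 226, 137, 654]
False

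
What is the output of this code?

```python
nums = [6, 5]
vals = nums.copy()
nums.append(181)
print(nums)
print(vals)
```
[6, 5, 181]
[6, 5]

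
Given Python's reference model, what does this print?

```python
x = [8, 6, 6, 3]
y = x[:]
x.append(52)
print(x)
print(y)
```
[8, 6, 6, 3, 52]
[8, 6, 6, 3]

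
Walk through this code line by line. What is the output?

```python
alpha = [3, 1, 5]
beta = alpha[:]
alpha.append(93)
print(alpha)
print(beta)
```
[3, 1, 5, 93]
[3, 1, 5]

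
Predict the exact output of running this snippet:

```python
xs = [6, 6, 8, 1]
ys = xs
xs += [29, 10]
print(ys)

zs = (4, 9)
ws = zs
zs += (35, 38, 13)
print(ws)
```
[6, 6, 8, 1, 29, 10]
(4, 9)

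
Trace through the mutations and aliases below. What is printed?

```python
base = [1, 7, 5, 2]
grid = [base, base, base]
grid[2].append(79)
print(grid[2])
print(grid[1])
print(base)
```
[1, 7, 5, 2, 79]
[1, 7, 5, 2, 79]
[1, 7, 5, 2, 79]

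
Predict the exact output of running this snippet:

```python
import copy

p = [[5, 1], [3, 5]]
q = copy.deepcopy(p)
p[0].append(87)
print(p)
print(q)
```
[[5, 1, 87], [3, 5]]
[[5, 1], [3, 5]]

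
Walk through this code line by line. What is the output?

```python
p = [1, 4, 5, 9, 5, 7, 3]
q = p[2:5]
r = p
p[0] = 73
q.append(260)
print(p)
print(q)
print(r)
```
[73, 4, 5, 9, 5, 7, 3]
[5, 9, 5, 260]
[73, 4, 5, 9, 5, 7, 3]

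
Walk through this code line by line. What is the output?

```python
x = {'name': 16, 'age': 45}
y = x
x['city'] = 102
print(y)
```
{'name': 16, 'age': 45, 'city': 102}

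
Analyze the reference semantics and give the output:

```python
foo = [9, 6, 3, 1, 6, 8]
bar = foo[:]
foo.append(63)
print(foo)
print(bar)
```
[9, 6, 3, 1, 6, 8, 63]
[9, 6, 3, 1, 6, 8]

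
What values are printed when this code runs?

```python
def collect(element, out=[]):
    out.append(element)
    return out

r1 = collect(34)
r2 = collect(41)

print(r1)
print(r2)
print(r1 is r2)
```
[34, 41]
[34, 41]
True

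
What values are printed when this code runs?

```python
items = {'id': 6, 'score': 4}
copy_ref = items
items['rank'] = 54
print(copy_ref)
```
{'id': 6, 'score': 4, 'rank': 54}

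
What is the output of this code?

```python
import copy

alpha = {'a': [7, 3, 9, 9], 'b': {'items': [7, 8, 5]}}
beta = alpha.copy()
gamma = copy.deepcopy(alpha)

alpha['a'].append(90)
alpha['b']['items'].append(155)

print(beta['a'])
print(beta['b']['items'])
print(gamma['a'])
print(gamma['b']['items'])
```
[7, 3, 9, 9, 90]
[7, 8, 5, 155]
[7, 3, 9, 9]
[7, 8, 5]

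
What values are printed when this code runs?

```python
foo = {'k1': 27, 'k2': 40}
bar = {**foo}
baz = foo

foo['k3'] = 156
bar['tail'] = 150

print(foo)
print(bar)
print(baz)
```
{'k1': 27, 'k2': 40, 'k3': 156}
{'k1': 27, 'k2': 40, 'tail': 150}
{'k1': 27, 'k2': 40, 'k3': 156}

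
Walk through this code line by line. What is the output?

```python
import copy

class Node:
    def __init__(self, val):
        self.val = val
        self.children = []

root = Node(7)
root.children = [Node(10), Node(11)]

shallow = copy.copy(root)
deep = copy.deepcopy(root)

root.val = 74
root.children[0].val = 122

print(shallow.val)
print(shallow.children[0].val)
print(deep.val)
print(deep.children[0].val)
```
7
122
7
10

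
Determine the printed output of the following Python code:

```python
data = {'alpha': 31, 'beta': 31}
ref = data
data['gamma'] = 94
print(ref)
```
{'alpha': 31, 'beta': 31, 'gamma': 94}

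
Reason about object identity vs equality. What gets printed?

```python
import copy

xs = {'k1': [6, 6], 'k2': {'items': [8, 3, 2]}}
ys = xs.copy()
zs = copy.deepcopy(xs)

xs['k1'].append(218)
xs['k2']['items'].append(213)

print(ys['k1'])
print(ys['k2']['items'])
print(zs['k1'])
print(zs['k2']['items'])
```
[6, 6, 218]
[8, 3, 2, 213]
[6, 6]
[8, 3, 2]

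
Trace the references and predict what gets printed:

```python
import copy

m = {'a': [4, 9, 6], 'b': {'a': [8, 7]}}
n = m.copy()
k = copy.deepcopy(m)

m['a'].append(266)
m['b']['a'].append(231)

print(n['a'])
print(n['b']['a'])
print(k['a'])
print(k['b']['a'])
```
[4, 9, 6, 266]
[8, 7, 231]
[4, 9, 6]
[8, 7]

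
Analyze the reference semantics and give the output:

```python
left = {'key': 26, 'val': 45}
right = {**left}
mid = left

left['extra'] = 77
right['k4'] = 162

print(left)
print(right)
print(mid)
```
{'key': 26, 'val': 45, 'extra': 77}
{'key': 26, 'val': 45, 'k4': 162}
{'key': 26, 'val': 45, 'extra': 77}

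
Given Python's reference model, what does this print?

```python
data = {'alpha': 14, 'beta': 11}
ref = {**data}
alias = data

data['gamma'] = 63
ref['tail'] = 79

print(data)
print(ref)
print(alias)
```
{'alpha': 14, 'beta': 11, 'gamma': 63}
{'alpha': 14, 'beta': 11, 'tail': 79}
{'alpha': 14, 'beta': 11, 'gamma': 63}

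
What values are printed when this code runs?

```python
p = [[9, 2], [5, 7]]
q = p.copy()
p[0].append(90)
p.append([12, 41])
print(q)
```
[[9, 2, 90], [5, 7]]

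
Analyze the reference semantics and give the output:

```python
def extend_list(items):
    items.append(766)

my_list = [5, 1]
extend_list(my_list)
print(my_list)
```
[5, 1, 766]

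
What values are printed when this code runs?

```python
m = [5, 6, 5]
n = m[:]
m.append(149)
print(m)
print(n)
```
[5, 6, 5, 149]
[5, 6, 5]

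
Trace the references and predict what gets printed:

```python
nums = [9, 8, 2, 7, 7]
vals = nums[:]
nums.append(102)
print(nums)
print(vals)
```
[9, 8, 2, 7, 7, 102]
[9, 8, 2, 7, 7]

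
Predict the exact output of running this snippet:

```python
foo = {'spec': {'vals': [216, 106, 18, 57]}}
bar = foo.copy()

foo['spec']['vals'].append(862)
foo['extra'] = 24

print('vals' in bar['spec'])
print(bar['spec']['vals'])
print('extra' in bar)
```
True
[216, 106, 18, 57, 862]
False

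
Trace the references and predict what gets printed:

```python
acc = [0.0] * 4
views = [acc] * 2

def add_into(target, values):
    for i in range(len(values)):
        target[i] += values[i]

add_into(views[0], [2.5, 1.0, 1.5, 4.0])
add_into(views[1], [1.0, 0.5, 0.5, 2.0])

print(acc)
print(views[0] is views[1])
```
[3.5, 1.5, 2.0, 6.0]
True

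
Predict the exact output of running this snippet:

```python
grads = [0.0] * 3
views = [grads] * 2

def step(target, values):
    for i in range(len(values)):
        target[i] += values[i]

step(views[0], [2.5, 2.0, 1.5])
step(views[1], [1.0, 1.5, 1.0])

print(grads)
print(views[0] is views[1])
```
[3.5, 3.5, 2.5]
True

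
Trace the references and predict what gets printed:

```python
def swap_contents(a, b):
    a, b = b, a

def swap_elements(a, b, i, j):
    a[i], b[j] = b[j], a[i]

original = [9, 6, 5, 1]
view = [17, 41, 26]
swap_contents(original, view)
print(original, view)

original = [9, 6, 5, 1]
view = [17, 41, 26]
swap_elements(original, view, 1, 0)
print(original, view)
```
[9, 6, 5, 1] [17, 41, 26]
[9, 17, 5, 1] [6, 41, 26]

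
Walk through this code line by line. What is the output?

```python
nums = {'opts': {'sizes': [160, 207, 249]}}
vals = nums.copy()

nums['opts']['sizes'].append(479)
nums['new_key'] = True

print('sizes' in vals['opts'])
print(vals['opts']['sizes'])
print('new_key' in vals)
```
True
[160, 207, 249, 479]
False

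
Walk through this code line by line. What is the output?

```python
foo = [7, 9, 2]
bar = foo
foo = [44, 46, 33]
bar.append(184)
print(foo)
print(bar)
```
[44, 46, 33]
[7, 9, 2, 184]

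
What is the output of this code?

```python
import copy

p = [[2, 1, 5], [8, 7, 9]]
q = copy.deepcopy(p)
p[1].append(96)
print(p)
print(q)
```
[[2, 1, 5], [8, 7, 9, 96]]
[[2, 1, 5], [8, 7, 9]]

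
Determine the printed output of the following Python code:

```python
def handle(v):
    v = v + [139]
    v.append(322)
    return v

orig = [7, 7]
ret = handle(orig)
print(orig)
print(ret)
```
[7, 7]
[7, 7, 139, 322]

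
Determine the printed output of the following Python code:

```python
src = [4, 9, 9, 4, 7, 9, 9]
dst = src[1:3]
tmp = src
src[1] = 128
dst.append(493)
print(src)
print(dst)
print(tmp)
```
[4, 128, 9, 4, 7, 9, 9]
[9, 9, 493]
[4, 128, 9, 4, 7, 9, 9]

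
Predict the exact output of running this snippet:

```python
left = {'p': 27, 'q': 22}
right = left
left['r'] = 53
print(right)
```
{'p': 27, 'q': 22, 'r': 53}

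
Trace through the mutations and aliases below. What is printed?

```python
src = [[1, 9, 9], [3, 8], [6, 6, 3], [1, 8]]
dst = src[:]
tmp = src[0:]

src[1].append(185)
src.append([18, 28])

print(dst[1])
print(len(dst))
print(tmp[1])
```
[3, 8, 185]
4
[3, 8, 185]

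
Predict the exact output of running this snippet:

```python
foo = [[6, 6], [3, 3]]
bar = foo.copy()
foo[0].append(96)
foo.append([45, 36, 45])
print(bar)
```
[[6, 6, 96], [3, 3]]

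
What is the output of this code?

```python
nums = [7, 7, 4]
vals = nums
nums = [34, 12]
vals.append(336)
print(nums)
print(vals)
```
[34, 12]
[7, 7, 4, 336]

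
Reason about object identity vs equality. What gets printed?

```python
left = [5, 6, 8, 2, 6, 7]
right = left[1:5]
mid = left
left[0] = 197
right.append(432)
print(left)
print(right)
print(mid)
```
[197, 6, 8, 2, 6, 7]
[6, 8, 2, 6, 432]
[197, 6, 8, 2, 6, 7]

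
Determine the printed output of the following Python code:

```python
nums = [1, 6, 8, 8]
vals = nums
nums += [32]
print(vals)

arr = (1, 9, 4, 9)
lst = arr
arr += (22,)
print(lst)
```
[1, 6, 8, 8, 32]
(1, 9, 4, 9)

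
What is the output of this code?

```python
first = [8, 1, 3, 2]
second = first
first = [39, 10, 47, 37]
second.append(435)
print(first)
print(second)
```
[39, 10, 47, 37]
[8, 1, 3, 2, 435]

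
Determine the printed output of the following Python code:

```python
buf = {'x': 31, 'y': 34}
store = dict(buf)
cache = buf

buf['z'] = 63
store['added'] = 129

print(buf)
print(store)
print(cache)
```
{'x': 31, 'y': 34, 'z': 63}
{'x': 31, 'y': 34, 'added': 129}
{'x': 31, 'y': 34, 'z': 63}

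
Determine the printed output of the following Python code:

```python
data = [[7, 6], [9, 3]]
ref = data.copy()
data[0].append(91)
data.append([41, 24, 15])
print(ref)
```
[[7, 6, 91], [9, 3]]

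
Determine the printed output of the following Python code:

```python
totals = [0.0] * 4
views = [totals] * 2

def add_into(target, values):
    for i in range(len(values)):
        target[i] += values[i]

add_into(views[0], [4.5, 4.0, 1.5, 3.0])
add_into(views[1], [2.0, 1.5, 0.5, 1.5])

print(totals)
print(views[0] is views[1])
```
[6.5, 5.5, 2.0, 4.5]
True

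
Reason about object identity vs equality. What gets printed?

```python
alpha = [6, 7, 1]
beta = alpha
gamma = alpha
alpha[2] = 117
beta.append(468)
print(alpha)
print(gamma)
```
[6, 7, 117, 468]
[6, 7, 117, 468]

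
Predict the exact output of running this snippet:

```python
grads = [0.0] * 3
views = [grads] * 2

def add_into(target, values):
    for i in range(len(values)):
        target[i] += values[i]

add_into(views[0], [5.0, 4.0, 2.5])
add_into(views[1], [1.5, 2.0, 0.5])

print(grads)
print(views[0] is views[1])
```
[6.5, 6.0, 3.0]
True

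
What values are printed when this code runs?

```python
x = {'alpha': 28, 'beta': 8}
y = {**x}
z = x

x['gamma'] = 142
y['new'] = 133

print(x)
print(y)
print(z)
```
{'alpha': 28, 'beta': 8, 'gamma': 142}
{'alpha': 28, 'beta': 8, 'new': 133}
{'alpha': 28, 'beta': 8, 'gamma': 142}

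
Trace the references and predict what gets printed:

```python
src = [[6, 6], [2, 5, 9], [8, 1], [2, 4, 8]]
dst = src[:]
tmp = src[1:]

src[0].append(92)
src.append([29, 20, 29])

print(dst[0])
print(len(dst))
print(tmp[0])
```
[6, 6, 92]
4
[2, 5, 9]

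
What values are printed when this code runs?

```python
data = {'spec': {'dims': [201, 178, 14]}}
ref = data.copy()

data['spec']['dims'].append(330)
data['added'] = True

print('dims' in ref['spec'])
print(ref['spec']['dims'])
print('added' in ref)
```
True
[201, 178, 14, 330]
False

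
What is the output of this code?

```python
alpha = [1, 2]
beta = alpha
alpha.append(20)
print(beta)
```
[1, 2, 20]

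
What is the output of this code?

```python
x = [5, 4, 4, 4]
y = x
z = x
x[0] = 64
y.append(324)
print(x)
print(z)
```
[64, 4, 4, 4, 324]
[64, 4, 4, 4, 324]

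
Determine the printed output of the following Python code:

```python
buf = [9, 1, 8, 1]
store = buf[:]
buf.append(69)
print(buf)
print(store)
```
[9, 1, 8, 1, 69]
[9, 1, 8, 1]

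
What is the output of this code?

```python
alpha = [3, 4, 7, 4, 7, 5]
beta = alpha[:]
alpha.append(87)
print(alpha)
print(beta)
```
[3, 4, 7, 4, 7, 5, 87]
[3, 4, 7, 4, 7, 5]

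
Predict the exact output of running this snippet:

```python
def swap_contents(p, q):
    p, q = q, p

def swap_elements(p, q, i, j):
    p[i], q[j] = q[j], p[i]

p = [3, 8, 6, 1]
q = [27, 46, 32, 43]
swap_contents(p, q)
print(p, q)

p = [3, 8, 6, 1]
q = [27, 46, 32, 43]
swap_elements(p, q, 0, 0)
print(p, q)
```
[3, 8, 6, 1] [27, 46, 32, 43]
[27, 8, 6, 1] [3, 46, 32, 43]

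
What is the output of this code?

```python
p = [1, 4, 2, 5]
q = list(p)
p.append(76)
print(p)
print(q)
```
[1, 4, 2, 5, 76]
[1, 4, 2, 5]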